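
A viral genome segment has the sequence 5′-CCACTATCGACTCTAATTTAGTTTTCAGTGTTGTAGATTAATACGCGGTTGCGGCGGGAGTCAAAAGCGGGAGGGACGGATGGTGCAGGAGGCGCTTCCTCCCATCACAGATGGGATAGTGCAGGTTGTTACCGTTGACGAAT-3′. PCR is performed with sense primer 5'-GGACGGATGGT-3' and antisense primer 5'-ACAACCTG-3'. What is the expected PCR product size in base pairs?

The forward primer matches the template at positions 74–84.
Taking the reverse complement of ACAACCTG gives CAGGTTGT, found at positions 122–129 on the template; the primer anneals here to the top strand with its 3' end pointing upstream.
Amplicon spans positions 74–129: 56 bp.

56 bp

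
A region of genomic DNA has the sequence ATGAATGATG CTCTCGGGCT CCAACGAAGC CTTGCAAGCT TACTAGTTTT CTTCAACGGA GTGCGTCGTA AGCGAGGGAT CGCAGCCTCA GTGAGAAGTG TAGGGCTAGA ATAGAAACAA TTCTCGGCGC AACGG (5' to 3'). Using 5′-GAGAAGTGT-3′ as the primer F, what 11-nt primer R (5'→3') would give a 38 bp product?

The forward primer binds at positions 93–101, so a 38 bp product ends at position 93 + 38 − 1 = 130.
The reverse primer anneals to the top strand over positions 120–130, i.e. to ATTCTCGGCGC.
Its sequence written 5'→3' is the reverse complement: GCGCCGAGAAT.

5'-GCGCCGAGAAT-3'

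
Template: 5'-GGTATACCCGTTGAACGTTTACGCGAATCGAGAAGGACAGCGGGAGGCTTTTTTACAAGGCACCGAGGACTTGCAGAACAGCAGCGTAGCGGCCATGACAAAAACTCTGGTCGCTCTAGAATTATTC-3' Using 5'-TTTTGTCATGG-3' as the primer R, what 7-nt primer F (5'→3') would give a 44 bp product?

5'-GCACCGA-3'

The reverse primer's reverse complement CCATGACAAAA matches the template at positions 93–103, so the product ends at position 103.
A 44 bp product then starts at position 103 − 44 + 1 = 60.
The forward primer is identical to the top strand there: GCACCGA.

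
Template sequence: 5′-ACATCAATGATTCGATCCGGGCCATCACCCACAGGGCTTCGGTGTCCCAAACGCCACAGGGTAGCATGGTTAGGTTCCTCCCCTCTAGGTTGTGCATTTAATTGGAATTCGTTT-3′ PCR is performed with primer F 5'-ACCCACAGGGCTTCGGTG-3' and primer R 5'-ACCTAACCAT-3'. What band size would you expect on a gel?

Forward primer ACCCACAGGGCTTCGGTG is found on the top strand at positions 27–44.
Taking the reverse complement of ACCTAACCAT gives ATGGTTAGGT, found at positions 66–75 on the template; the primer anneals here to the top strand with its 3' end pointing upstream.
Product length = (reverse-primer end) − (forward-primer start) + 1 = 75 − 27 + 1 = 49 bp.

49 bp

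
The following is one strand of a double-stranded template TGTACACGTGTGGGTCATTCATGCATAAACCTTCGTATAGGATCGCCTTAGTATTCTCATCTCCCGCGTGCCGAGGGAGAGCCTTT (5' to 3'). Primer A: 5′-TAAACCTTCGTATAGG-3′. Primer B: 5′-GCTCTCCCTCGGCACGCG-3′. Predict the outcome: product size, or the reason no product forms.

Primer A (TAAACCTTCGTATAGG) matches the top strand at positions 26–41; it acts as a forward primer.
Primer B's reverse complement is CGCGTGCCGAGGGAGAGC, matching the top strand at positions 65–82; it acts as a reverse primer.
The 3' ends face each other across positions 26–82, giving a 57 bp product.

Yes — a 57 bp product.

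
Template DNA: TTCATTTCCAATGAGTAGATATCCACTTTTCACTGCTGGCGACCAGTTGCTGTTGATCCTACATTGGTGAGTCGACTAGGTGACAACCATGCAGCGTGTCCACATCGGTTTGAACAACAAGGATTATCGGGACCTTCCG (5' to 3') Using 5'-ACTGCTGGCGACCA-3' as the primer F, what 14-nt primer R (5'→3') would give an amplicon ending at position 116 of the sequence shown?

5'-TGTTCAAACCGATG-3'

The forward primer binds at positions 32–45; the product's 3' end on the top strand is position 116.
The reverse primer anneals to the top strand over positions 103–116, i.e. to CATCGGTTTGAACA.
Its sequence written 5'→3' is the reverse complement: TGTTCAAACCGATG.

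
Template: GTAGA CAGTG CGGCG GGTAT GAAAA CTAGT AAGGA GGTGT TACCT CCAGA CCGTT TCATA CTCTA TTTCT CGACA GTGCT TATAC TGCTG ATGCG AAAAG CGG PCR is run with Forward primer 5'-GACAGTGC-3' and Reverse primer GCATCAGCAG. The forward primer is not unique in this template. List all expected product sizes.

91 bp, 23 bp

The forward primer GACAGTGC matches the top strand at positions 4–11, 72–79.
The reverse primer's reverse complement is CTGCTGATGC, matching at positions 85–94.
Each forward site pairs with the reverse site to give a product ending at position 94: sizes 91, 23 bp.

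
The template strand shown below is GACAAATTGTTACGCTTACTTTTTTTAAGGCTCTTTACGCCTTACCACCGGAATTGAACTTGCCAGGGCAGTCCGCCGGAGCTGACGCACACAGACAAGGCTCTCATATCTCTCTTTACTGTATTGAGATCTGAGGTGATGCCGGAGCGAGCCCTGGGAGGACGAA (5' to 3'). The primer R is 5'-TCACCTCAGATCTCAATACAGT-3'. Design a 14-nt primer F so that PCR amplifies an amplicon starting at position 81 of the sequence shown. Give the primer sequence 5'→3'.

5'-GCTGACGCACACAG-3'

The reverse primer's reverse complement ACTGTATTGAGATCTGAGGTGA matches the template at positions 118–139; the product starts at position 81.
The forward primer is identical to the top strand over positions 81–94: GCTGACGCACACAG.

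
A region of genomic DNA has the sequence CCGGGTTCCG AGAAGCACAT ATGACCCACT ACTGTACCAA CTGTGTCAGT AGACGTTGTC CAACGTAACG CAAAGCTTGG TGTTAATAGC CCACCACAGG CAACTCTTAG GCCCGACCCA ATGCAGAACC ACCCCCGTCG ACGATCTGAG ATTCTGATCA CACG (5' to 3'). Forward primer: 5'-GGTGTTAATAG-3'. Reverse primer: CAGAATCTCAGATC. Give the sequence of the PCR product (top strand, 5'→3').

The forward primer matches the template at positions 79–89.
The reverse primer's reverse complement is GATCTGAGATTCTG, which matches the template at positions 143–156.
The product is the template from position 79 through 156 (78 bp).

5'-GGTGTTAATAGCCCACCACAGGCAACTCTTAGGCCCGACCCAATGCAGAACCACCCCCGTCGACGATCTGAGATTCTG-3'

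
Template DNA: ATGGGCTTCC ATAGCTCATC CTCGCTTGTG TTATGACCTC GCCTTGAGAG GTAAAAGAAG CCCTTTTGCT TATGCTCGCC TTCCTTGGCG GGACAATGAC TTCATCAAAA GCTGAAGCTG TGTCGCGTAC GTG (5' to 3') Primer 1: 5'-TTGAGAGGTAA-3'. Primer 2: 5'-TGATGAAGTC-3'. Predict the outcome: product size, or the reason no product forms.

Yes — a 64 bp product.

Primer 1 (TTGAGAGGTAA) matches the top strand at positions 44–54; it acts as a forward primer.
Primer 2's reverse complement is GACTTCATCA, matching the top strand at positions 98–107; it acts as a reverse primer.
The 3' ends face each other across positions 44–107, giving a 64 bp product.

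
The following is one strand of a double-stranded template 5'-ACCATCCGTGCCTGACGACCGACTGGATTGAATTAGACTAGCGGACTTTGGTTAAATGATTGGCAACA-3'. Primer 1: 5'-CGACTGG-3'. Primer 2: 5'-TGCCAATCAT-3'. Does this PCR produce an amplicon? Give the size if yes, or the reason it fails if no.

Yes — a 46 bp product.

Primer 1 (CGACTGG) matches the top strand at positions 20–26; it acts as a forward primer.
Primer 2's reverse complement is ATGATTGGCA, matching the top strand at positions 56–65; it acts as a reverse primer.
The 3' ends face each other across positions 20–65, giving a 46 bp product.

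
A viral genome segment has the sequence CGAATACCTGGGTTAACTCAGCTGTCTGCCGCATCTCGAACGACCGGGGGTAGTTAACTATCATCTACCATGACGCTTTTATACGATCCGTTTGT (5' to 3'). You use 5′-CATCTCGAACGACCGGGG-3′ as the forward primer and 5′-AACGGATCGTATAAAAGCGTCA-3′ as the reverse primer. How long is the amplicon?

Forward primer CATCTCGAACGACCGGGG is found on the top strand at positions 32–49.
Taking the reverse complement of AACGGATCGTATAAAAGCGTCA gives TGACGCTTTTATACGATCCGTT, found at positions 71–92 on the template; the primer anneals here to the top strand with its 3' end pointing upstream.
The product runs from position 32 to position 92, so its length is 92 − 32 + 1 = 61 bp.

61 bp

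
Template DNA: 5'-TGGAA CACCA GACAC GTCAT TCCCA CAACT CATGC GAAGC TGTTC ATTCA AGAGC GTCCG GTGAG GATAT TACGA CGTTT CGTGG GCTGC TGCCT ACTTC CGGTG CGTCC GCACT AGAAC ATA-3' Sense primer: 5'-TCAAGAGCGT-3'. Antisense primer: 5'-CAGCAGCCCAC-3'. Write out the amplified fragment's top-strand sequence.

Forward primer TCAAGAGCGT is found on the top strand at positions 48–57.
The reverse primer's reverse complement is GTGGGCTGCTG, which matches the template at positions 82–92.
The product is the template from position 48 through 92 (45 bp).

5'-TCAAGAGCGTCCGGTGAGGATATTACGACGTTTCGTGGGCTGCTG-3'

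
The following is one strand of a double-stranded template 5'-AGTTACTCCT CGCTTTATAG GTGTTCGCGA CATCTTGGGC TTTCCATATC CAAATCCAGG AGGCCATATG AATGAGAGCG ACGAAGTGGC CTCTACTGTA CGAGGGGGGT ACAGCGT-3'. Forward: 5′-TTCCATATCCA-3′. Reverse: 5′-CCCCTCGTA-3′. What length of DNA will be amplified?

66 bp

Forward primer TTCCATATCCA is found on the top strand at positions 42–52.
Reverse complement of the reverse primer: TACGAGGGG. This occurs on the top strand at positions 99–107.
The product runs from position 42 to position 107, so its length is 107 − 42 + 1 = 66 bp.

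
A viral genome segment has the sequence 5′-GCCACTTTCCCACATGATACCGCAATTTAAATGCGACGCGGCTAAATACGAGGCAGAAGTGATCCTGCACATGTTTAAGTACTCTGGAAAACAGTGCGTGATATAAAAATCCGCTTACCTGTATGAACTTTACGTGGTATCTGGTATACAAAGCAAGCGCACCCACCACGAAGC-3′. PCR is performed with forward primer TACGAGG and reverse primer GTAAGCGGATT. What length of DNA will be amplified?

72 bp

Scanning the template, TACGAGG occurs at positions 47–53; this primer anneals to the bottom strand there with its 3' end pointing downstream.
The reverse primer's reverse complement is AATCCGCTTAC, which matches the template at positions 108–118.
The product runs from position 47 to position 118, so its length is 118 − 47 + 1 = 72 bp.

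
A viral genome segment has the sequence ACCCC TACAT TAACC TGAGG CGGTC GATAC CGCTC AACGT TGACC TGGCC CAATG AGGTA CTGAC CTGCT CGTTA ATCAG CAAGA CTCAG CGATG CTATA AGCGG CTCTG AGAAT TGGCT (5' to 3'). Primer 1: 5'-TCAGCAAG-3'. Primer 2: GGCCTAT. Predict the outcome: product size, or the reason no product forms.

Primer 2 (GGCCTAT) does not match the top strand, and its reverse complement ATAGGCC does not match either.
With no annealing site for primer 2, no amplification occurs.

No product — primer 2 has no binding site in the template.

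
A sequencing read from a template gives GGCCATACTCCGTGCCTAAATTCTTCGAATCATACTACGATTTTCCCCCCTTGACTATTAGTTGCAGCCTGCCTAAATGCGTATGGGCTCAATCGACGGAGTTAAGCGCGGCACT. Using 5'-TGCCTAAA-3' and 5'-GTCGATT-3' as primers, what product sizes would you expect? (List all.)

85 bp, 28 bp

The forward primer TGCCTAAA matches the top strand at positions 13–20, 70–77.
The reverse primer's reverse complement is AATCGAC, matching at positions 91–97.
Each forward site pairs with the reverse site to give a product ending at position 97: sizes 85, 28 bp.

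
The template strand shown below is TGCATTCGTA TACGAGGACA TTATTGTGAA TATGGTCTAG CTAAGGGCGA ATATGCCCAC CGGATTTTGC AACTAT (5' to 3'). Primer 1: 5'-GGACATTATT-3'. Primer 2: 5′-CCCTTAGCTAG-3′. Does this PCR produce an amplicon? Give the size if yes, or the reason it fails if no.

Primer 1 (GGACATTATT) matches the top strand at positions 16–25; it acts as a forward primer.
Primer 2's reverse complement is CTAGCTAAGGG, matching the top strand at positions 37–47; it acts as a reverse primer.
The 3' ends face each other across positions 16–47, giving a 32 bp product.

Yes — a 32 bp product.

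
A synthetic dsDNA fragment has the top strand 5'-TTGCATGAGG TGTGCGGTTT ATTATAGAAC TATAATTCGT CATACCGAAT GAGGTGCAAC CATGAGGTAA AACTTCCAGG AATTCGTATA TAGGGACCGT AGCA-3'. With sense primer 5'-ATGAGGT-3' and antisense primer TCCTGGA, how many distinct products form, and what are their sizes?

Three products: 77 bp, 33 bp, 20 bp

The forward primer ATGAGGT matches the top strand at positions 5–11, 49–55, 62–68.
The reverse primer's reverse complement is TCCAGGA, matching at positions 75–81.
Each forward site pairs with the reverse site to give a product ending at position 81: sizes 77, 33, 20 bp.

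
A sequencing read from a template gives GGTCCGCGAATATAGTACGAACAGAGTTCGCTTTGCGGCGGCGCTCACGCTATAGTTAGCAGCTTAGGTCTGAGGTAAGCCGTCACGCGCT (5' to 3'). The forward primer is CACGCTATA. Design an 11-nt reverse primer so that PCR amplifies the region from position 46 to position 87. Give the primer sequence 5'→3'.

The product's 3' end on the top strand is position 87.
The reverse primer anneals to the top strand over positions 77–87, i.e. to AAGCCGTCACG.
Its sequence written 5'→3' is the reverse complement: CGTGACGGCTT.

5'-CGTGACGGCTT-3'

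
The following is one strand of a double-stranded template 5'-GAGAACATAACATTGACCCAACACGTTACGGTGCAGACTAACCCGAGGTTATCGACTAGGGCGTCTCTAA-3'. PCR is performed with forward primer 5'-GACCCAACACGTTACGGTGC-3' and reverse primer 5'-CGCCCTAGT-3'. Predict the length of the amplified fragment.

49 bp

Forward primer GACCCAACACGTTACGGTGC is found on the top strand at positions 15–34.
The reverse primer's reverse complement is ACTAGGGCG, which matches the template at positions 55–63.
Amplicon spans positions 15–63: 49 bp.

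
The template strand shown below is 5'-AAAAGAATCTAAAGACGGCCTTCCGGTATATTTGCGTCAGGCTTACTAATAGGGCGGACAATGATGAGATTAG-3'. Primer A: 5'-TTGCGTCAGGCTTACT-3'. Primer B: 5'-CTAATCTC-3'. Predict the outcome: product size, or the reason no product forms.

Yes — a 42 bp product.

Primer A (TTGCGTCAGGCTTACT) matches the top strand at positions 32–47; it acts as a forward primer.
Primer B's reverse complement is GAGATTAG, matching the top strand at positions 66–73; it acts as a reverse primer.
The 3' ends face each other across positions 32–73, giving a 42 bp product.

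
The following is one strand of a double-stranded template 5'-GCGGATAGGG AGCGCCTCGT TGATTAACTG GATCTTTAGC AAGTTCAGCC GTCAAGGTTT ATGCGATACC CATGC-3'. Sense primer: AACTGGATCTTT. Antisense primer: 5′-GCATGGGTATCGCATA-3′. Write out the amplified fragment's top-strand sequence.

Forward primer AACTGGATCTTT is found on the top strand at positions 26–37.
Reverse complement of the reverse primer: TATGCGATACCCATGC. This occurs on the top strand at positions 60–75.
The product is the template from position 26 through 75 (50 bp).

5'-AACTGGATCTTTAGCAAGTTCAGCCGTCAAGGTTTATGCGATACCCATGC-3'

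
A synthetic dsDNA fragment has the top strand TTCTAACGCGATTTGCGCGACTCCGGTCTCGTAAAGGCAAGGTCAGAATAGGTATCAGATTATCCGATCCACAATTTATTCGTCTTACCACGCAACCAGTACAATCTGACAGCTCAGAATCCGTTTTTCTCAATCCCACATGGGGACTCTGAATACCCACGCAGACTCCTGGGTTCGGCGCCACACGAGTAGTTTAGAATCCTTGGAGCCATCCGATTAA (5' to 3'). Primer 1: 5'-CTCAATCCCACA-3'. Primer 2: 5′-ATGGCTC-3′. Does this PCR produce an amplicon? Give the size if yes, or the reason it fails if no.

Yes — an 84 bp product.

Primer 1 (CTCAATCCCACA) matches the top strand at positions 129–140; it acts as a forward primer.
Primer 2's reverse complement is GAGCCAT, matching the top strand at positions 206–212; it acts as a reverse primer.
The 3' ends face each other across positions 129–212, giving an 84 bp product.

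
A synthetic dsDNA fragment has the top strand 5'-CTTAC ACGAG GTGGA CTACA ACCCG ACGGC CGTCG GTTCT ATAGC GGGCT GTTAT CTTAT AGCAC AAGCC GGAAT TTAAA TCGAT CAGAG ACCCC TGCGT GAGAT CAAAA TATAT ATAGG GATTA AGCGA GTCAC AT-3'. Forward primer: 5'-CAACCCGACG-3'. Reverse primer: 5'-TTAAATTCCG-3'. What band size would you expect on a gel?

Forward primer CAACCCGACG is found on the top strand at positions 19–28.
The reverse primer's reverse complement is CGGAATTTAA, which matches the template at positions 70–79.
The product runs from position 19 to position 79, so its length is 79 − 19 + 1 = 61 bp.

61 bp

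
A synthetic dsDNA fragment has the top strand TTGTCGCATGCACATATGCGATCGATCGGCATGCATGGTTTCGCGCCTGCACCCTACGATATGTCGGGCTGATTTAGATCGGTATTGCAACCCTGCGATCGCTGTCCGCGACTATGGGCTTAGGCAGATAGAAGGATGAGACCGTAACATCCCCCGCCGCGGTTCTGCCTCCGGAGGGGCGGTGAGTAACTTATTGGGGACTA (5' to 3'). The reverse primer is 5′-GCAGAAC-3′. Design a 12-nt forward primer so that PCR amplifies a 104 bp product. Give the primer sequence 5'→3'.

The reverse primer's reverse complement GTTCTGC matches the template at positions 162–168, so the product ends at position 168.
A 104 bp product then starts at position 168 − 104 + 1 = 65.
The forward primer is identical to the top strand there: CGGGCTGATTTA.

5'-CGGGCTGATTTA-3'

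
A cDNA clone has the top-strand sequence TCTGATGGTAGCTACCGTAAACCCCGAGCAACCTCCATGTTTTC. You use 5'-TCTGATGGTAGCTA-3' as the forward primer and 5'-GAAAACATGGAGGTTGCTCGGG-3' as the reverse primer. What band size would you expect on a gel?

44 bp

The forward primer matches the template at positions 1–14.
Taking the reverse complement of GAAAACATGGAGGTTGCTCGGG gives CCCGAGCAACCTCCATGTTTTC, found at positions 23–44 on the template; the primer anneals here to the top strand with its 3' end pointing upstream.
The product runs from position 1 to position 44, so its length is 44 − 1 + 1 = 44 bp.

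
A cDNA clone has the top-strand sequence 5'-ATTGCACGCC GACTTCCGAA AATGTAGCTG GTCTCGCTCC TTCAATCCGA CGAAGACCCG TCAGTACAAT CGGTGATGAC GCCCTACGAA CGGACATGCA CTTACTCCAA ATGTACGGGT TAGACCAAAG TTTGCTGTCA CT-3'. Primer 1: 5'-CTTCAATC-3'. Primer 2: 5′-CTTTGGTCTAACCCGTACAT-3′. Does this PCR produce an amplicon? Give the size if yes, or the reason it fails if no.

Primer 1 (CTTCAATC) matches the top strand at positions 40–47; it acts as a forward primer.
Primer 2's reverse complement is ATGTACGGGTTAGACCAAAG, matching the top strand at positions 111–130; it acts as a reverse primer.
The 3' ends face each other across positions 40–130, giving a 91 bp product.

Yes — a 91 bp product.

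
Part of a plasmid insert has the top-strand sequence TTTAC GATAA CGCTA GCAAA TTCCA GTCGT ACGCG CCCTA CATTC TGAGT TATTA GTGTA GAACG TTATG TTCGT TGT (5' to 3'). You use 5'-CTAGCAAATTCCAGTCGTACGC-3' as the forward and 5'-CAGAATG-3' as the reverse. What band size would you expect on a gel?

The forward primer matches the template at positions 13–34.
Taking the reverse complement of CAGAATG gives CATTCTG, found at positions 41–47 on the template; the primer anneals here to the top strand with its 3' end pointing upstream.
Product length = (reverse-primer end) − (forward-primer start) + 1 = 47 − 13 + 1 = 35 bp.

35 bp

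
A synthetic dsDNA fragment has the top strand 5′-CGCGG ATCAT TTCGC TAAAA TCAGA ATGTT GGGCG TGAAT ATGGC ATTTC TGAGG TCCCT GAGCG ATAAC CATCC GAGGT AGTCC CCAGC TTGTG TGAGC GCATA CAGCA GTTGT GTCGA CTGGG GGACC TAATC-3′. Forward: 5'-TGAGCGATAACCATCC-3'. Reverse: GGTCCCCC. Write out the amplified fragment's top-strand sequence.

5'-TGAGCGATAACCATCCGAGGTAGTCCCCAGCTTGTGTGAGCGCATACAGCAGTTGTGTCGACTGGGGGACC-3'

The forward primer matches the template at positions 60–75.
Taking the reverse complement of GGTCCCCC gives GGGGGACC, found at positions 123–130 on the template; the primer anneals here to the top strand with its 3' end pointing upstream.
The product is the template from position 60 through 130 (71 bp).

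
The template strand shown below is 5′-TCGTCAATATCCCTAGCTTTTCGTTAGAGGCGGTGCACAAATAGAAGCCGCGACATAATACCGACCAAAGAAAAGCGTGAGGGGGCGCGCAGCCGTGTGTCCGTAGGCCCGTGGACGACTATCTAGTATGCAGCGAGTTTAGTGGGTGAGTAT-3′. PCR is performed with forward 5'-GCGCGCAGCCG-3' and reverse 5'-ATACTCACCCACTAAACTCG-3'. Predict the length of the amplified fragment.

The forward primer matches the template at positions 85–95.
Reverse complement of the reverse primer: CGAGTTTAGTGGGTGAGTAT. This occurs on the top strand at positions 134–153.
The product runs from position 85 to position 153, so its length is 153 − 85 + 1 = 69 bp.

69 bp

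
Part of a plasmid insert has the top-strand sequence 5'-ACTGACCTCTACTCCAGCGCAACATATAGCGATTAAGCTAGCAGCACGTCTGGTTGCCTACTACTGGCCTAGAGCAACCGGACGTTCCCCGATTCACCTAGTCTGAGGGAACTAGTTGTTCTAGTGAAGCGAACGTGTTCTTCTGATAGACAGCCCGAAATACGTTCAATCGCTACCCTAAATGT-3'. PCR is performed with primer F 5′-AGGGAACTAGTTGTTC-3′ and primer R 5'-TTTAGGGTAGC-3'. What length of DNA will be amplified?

77 bp

Forward primer AGGGAACTAGTTGTTC is found on the top strand at positions 106–121.
The reverse primer's reverse complement is GCTACCCTAAA, which matches the template at positions 172–182.
The product runs from position 106 to position 182, so its length is 182 − 106 + 1 = 77 bp.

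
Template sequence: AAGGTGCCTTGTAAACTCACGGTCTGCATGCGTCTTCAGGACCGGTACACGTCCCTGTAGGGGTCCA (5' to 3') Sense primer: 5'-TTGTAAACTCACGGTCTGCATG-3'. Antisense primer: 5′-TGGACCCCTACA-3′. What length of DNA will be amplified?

59 bp

Scanning the template, TTGTAAACTCACGGTCTGCATG occurs at positions 9–30; this primer anneals to the bottom strand there with its 3' end pointing downstream.
Taking the reverse complement of TGGACCCCTACA gives TGTAGGGGTCCA, found at positions 56–67 on the template; the primer anneals here to the top strand with its 3' end pointing upstream.
The product runs from position 9 to position 67, so its length is 67 − 9 + 1 = 59 bp.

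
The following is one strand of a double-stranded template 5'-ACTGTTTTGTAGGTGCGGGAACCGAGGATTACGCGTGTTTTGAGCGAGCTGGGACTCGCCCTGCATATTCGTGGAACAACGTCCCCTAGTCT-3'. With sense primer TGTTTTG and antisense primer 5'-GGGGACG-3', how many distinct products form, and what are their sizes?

Two products: 84 bp, 51 bp

The forward primer TGTTTTG matches the top strand at positions 3–9, 36–42.
The reverse primer's reverse complement is CGTCCCC, matching at positions 80–86.
Each forward site pairs with the reverse site to give a product ending at position 86: sizes 84, 51 bp.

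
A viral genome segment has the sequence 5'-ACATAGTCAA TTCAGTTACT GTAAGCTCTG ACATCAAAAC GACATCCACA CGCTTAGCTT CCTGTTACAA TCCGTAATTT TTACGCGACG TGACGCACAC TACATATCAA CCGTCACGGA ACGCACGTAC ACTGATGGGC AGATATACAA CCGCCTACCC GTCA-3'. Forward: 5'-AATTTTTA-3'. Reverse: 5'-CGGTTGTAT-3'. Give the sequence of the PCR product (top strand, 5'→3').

Scanning the template, AATTTTTA occurs at positions 76–83; this primer anneals to the bottom strand there with its 3' end pointing downstream.
Reverse complement of the reverse primer: ATACAACCG. This occurs on the top strand at positions 145–153.
The product is the template from position 76 through 153 (78 bp).

5'-AATTTTTACGCGACGTGACGCACACTACATATCAACCGTCACGGAACGCACGTACACTGATGGGCAGATATACAACCG-3'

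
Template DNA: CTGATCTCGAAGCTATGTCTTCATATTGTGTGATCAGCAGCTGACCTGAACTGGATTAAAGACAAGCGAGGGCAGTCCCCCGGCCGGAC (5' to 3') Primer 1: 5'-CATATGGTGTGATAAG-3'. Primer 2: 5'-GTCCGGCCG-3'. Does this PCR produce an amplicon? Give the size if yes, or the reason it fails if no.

No product — primer 1 has no binding site in the template.

Primer 1 (CATATGGTGTGATAAG) does not match the top strand, and its reverse complement CTTATCACACCATATG does not match either.
With no annealing site for primer 1, no amplification occurs.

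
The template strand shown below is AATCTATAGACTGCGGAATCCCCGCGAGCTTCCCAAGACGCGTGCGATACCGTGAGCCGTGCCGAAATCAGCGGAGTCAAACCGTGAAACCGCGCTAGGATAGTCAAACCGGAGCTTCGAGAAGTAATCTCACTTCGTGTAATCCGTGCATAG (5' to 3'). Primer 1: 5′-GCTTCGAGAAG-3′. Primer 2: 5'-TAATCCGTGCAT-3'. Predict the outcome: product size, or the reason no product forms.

No product — both primers anneal to the same strand and extend in the same direction.

Primer 1 (GCTTCGAGAAG) matches the top strand at positions 114–124 (3' end points downstream).
Primer 2 (TAATCCGTGCAT) also matches the top strand directly, at positions 140–151 — its reverse complement ATGCACGGATTA is not present.
Both primers anneal to the bottom strand with 3' ends pointing the same way, so neither can prime synthesis back toward the other.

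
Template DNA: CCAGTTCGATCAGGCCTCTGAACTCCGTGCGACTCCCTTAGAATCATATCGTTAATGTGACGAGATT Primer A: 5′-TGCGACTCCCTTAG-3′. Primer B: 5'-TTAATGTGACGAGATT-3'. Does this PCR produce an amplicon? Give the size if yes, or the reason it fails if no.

Primer A (TGCGACTCCCTTAG) matches the top strand at positions 28–41 (3' end points downstream).
Primer B (TTAATGTGACGAGATT) also matches the top strand directly, at positions 52–67 — its reverse complement AATCTCGTCACATTAA is not present.
Both primers anneal to the bottom strand with 3' ends pointing the same way, so neither can prime synthesis back toward the other.

No product — both primers anneal to the same strand and extend in the same direction.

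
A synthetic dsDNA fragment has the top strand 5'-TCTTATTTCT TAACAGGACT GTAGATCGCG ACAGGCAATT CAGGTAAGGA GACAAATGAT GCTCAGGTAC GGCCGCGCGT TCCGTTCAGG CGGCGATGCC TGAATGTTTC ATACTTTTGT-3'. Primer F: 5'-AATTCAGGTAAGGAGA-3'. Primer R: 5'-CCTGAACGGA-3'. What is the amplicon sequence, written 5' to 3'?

The forward primer matches the template at positions 37–52.
Reverse complement of the reverse primer: TCCGTTCAGG. This occurs on the top strand at positions 81–90.
The product is the template from position 37 through 90 (54 bp).

5'-AATTCAGGTAAGGAGACAAATGATGCTCAGGTACGGCCGCGCGTTCCGTTCAGG-3'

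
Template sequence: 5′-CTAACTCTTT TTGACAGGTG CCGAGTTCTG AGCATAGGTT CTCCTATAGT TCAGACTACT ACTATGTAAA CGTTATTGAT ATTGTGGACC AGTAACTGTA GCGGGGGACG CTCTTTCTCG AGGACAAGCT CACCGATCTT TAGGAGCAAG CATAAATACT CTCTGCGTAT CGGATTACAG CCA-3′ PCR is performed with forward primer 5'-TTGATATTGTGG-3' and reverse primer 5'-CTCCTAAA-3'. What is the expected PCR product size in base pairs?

Scanning the template, TTGATATTGTGG occurs at positions 76–87; this primer anneals to the bottom strand there with its 3' end pointing downstream.
Taking the reverse complement of CTCCTAAA gives TTTAGGAG, found at positions 139–146 on the template; the primer anneals here to the top strand with its 3' end pointing upstream.
The product runs from position 76 to position 146, so its length is 146 − 76 + 1 = 71 bp.

71 bp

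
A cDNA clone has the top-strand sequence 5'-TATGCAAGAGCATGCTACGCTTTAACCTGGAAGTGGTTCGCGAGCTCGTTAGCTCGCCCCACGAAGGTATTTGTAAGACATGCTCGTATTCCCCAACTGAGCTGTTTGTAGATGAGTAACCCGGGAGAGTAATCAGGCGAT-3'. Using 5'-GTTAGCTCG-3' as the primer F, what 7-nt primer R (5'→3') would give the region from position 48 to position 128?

5'-TCTCCCG-3'

The product's 3' end on the top strand is position 128.
The reverse primer anneals to the top strand over positions 122–128, i.e. to CGGGAGA.
Its sequence written 5'→3' is the reverse complement: TCTCCCG.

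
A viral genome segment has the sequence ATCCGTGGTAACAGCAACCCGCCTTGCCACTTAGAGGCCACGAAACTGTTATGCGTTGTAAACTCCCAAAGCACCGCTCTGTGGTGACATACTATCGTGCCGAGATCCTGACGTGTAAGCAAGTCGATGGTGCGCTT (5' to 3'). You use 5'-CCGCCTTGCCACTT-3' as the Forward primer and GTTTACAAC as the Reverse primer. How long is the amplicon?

The forward primer matches the template at positions 19–32.
Taking the reverse complement of GTTTACAAC gives GTTGTAAAC, found at positions 55–63 on the template; the primer anneals here to the top strand with its 3' end pointing upstream.
Product length = (reverse-primer end) − (forward-primer start) + 1 = 63 − 19 + 1 = 45 bp.

45 bp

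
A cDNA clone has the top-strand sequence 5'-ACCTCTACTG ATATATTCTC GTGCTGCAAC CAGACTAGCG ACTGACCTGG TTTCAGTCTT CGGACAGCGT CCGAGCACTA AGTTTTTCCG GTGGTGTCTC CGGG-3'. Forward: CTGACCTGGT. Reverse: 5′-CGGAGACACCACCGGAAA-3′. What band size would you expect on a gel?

61 bp

The forward primer matches the template at positions 42–51.
Reverse complement of the reverse primer: TTTCCGGTGGTGTCTCCG. This occurs on the top strand at positions 85–102.
The product runs from position 42 to position 102, so its length is 102 − 42 + 1 = 61 bp.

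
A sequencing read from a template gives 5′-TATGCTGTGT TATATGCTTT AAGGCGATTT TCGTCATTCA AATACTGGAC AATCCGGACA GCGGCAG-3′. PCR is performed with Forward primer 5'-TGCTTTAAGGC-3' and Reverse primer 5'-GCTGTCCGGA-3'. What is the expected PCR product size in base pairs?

48 bp

Forward primer TGCTTTAAGGC is found on the top strand at positions 15–25.
Taking the reverse complement of GCTGTCCGGA gives TCCGGACAGC, found at positions 53–62 on the template; the primer anneals here to the top strand with its 3' end pointing upstream.
Amplicon spans positions 15–62: 48 bp.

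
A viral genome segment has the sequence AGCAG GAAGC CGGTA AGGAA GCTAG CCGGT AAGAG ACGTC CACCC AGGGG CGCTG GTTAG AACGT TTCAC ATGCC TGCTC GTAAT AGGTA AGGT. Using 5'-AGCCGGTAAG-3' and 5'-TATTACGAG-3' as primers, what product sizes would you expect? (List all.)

The forward primer AGCCGGTAAG matches the top strand at positions 8–17, 24–33.
The reverse primer's reverse complement is CTCGTAATA, matching at positions 78–86.
Each forward site pairs with the reverse site to give a product ending at position 86: sizes 79, 63 bp.

79 bp, 63 bp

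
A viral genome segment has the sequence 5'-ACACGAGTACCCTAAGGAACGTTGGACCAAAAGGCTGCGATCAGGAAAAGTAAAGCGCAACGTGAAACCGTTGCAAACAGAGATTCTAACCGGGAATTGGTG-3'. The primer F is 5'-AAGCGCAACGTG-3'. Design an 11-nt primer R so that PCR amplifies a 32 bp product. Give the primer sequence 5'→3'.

5'-ATCTCTGTTTG-3'

The forward primer binds at positions 53–64, so a 32 bp product ends at position 53 + 32 − 1 = 84.
The reverse primer anneals to the top strand over positions 74–84, i.e. to CAAACAGAGAT.
Its sequence written 5'→3' is the reverse complement: ATCTCTGTTTG.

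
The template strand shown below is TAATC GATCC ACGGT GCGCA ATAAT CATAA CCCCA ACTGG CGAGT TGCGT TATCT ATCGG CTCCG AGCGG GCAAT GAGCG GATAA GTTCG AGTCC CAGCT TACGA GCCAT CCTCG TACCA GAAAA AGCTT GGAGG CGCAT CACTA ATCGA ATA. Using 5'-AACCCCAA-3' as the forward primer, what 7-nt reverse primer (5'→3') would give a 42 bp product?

The forward primer binds at positions 29–36, so a 42 bp product ends at position 29 + 42 − 1 = 70.
The reverse primer anneals to the top strand over positions 64–70, i.e. to CGAGCGG.
Its sequence written 5'→3' is the reverse complement: CCGCTCG.

5'-CCGCTCG-3'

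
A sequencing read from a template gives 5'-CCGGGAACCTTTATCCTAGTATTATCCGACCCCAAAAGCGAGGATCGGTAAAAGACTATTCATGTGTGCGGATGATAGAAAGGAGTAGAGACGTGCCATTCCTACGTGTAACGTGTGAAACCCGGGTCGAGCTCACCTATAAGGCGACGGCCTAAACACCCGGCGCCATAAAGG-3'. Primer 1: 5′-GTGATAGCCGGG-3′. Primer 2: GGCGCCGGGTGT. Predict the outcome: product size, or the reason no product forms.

No product — primer 1 has no binding site in the template.

Primer 1 (GTGATAGCCGGG) does not match the top strand, and its reverse complement CCCGGCTATCAC does not match either.
With no annealing site for primer 1, no amplification occurs.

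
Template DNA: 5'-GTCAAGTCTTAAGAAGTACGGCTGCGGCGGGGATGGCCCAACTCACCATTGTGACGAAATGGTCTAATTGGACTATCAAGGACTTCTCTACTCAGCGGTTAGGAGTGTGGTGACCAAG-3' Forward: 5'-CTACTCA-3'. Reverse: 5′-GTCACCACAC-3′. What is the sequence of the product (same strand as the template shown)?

Forward primer CTACTCA is found on the top strand at positions 88–94.
Taking the reverse complement of GTCACCACAC gives GTGTGGTGAC, found at positions 105–114 on the template; the primer anneals here to the top strand with its 3' end pointing upstream.
The product is the template from position 88 through 114 (27 bp).

5'-CTACTCAGCGGTTAGGAGTGTGGTGAC-3'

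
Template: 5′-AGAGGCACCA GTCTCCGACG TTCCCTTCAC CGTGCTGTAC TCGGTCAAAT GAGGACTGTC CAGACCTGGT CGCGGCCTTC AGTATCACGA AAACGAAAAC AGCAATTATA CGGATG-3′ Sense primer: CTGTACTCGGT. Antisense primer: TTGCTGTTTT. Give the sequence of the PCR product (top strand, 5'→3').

Scanning the template, CTGTACTCGGT occurs at positions 35–45; this primer anneals to the bottom strand there with its 3' end pointing downstream.
Taking the reverse complement of TTGCTGTTTT gives AAAACAGCAA, found at positions 96–105 on the template; the primer anneals here to the top strand with its 3' end pointing upstream.
The product is the template from position 35 through 105 (71 bp).

5'-CTGTACTCGGTCAAATGAGGACTGTCCAGACCTGGTCGCGGCCTTCAGTATCACGAAAACGAAAACAGCAA-3'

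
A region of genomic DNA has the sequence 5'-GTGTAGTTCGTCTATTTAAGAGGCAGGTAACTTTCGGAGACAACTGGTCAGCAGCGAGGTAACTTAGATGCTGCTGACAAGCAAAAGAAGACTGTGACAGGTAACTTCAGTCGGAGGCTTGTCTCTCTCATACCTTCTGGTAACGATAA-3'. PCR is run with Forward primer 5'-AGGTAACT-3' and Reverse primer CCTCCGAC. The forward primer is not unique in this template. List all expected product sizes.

93 bp, 61 bp, 19 bp

The forward primer AGGTAACT matches the top strand at positions 25–32, 57–64, 99–106.
The reverse primer's reverse complement is GTCGGAGG, matching at positions 110–117.
Each forward site pairs with the reverse site to give a product ending at position 117: sizes 93, 61, 19 bp.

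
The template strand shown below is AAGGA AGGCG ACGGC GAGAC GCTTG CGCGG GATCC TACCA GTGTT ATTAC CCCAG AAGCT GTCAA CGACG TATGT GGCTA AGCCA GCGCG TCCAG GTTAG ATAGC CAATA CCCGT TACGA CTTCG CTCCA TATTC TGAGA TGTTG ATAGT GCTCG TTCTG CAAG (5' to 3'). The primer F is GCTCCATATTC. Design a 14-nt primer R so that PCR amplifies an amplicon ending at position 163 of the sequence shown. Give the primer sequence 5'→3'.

5'-TTGCAGAACGAGCA-3'

The forward primer binds at positions 125–135; the product's 3' end on the top strand is position 163.
The reverse primer anneals to the top strand over positions 150–163, i.e. to TGCTCGTTCTGCAA.
Its sequence written 5'→3' is the reverse complement: TTGCAGAACGAGCA.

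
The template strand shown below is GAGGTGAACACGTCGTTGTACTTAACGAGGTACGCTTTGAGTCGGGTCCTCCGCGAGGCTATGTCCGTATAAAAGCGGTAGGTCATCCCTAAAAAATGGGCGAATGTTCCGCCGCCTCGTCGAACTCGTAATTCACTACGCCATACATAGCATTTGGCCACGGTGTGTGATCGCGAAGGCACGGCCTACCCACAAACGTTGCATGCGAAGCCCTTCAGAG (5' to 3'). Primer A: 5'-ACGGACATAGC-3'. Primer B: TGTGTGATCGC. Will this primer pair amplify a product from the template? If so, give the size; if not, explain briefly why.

Primer A (ACGGACATAGC) has reverse complement GCTATGTCCGT, which matches the top strand at positions 58–68; primer A anneals to the top strand there with its 3' end pointing upstream toward position 58.
Primer B (TGTGTGATCGC) matches the top strand directly at positions 164–174; it anneals to the bottom strand with its 3' end pointing downstream toward position 174.
The 3' ends diverge (primer A extends toward position 1, primer B toward position 220), so the primers never converge on a shared product.

No product — the primers' 3' ends point away from each other.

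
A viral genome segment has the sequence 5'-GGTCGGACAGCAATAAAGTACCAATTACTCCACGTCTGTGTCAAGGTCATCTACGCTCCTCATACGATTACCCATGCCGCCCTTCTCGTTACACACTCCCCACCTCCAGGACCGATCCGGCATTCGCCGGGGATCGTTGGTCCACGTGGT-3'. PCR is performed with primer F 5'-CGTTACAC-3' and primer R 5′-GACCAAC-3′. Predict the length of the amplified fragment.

Forward primer CGTTACAC is found on the top strand at positions 87–94.
Taking the reverse complement of GACCAAC gives GTTGGTC, found at positions 136–142 on the template; the primer anneals here to the top strand with its 3' end pointing upstream.
The product runs from position 87 to position 142, so its length is 142 − 87 + 1 = 56 bp.

56 bp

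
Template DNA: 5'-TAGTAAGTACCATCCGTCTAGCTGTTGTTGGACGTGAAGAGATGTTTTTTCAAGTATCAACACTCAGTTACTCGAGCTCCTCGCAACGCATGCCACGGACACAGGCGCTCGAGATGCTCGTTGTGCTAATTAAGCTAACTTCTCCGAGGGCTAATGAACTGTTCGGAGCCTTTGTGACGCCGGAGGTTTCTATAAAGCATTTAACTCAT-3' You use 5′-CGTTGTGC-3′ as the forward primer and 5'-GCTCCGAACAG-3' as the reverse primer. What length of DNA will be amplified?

51 bp

Scanning the template, CGTTGTGC occurs at positions 119–126; this primer anneals to the bottom strand there with its 3' end pointing downstream.
Reverse complement of the reverse primer: CTGTTCGGAGC. This occurs on the top strand at positions 159–169.
Product length = (reverse-primer end) − (forward-primer start) + 1 = 169 − 119 + 1 = 51 bp.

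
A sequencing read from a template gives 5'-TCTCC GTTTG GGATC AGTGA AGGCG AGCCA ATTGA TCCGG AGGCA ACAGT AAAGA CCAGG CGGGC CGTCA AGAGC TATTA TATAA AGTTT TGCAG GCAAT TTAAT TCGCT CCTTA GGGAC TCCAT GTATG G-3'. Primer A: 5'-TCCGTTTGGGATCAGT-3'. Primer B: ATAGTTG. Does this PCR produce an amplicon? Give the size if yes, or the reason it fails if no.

No product — primer B has no binding site in the template.

Primer B (ATAGTTG) does not match the top strand, and its reverse complement CAACTAT does not match either.
With no annealing site for primer B, no amplification occurs.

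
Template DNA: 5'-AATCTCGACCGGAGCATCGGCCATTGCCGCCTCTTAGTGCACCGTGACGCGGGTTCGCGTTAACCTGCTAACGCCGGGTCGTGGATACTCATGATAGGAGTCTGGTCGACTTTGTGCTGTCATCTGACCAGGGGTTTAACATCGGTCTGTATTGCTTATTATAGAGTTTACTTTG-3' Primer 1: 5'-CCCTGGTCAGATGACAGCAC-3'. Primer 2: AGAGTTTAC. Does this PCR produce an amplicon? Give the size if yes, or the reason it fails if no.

No product — the primers' 3' ends point away from each other.

Primer 1 (CCCTGGTCAGATGACAGCAC) has reverse complement GTGCTGTCATCTGACCAGGG, which matches the top strand at positions 114–133; primer 1 anneals to the top strand there with its 3' end pointing upstream toward position 114.
Primer 2 (AGAGTTTAC) matches the top strand directly at positions 163–171; it anneals to the bottom strand with its 3' end pointing downstream toward position 171.
The 3' ends diverge (primer 1 extends toward position 1, primer 2 toward position 175), so the primers never converge on a shared product.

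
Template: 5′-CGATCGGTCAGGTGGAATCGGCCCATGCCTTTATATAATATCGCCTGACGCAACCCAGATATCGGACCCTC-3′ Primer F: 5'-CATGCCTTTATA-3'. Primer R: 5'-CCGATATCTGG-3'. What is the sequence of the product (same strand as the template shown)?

5'-CATGCCTTTATATAATATCGCCTGACGCAACCCAGATATCGG-3'

The forward primer matches the template at positions 24–35.
The reverse primer's reverse complement is CCAGATATCGG, which matches the template at positions 55–65.
The product is the template from position 24 through 65 (42 bp).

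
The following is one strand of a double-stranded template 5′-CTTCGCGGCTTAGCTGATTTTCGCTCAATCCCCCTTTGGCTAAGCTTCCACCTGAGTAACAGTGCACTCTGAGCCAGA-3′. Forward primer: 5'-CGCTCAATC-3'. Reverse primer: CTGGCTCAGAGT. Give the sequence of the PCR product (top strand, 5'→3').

5'-CGCTCAATCCCCCTTTGGCTAAGCTTCCACCTGAGTAACAGTGCACTCTGAGCCAG-3'

Scanning the template, CGCTCAATC occurs at positions 22–30; this primer anneals to the bottom strand there with its 3' end pointing downstream.
Reverse complement of the reverse primer: ACTCTGAGCCAG. This occurs on the top strand at positions 66–77.
The product is the template from position 22 through 77 (56 bp).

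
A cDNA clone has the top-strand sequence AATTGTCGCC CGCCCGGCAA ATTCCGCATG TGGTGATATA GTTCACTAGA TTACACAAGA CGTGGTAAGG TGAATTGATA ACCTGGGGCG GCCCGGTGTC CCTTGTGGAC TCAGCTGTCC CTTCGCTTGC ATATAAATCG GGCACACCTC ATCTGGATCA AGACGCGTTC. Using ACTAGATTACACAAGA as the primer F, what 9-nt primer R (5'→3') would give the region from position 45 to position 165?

5'-CGTCTTGAT-3'

The product's 3' end on the top strand is position 165.
The reverse primer anneals to the top strand over positions 157–165, i.e. to ATCAAGACG.
Its sequence written 5'→3' is the reverse complement: CGTCTTGAT.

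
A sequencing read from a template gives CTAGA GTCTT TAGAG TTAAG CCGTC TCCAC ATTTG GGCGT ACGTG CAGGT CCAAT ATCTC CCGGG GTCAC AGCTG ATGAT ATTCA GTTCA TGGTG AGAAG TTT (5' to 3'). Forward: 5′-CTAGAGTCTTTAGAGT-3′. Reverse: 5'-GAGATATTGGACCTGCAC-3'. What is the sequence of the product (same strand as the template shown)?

5'-CTAGAGTCTTTAGAGTTAAGCCGTCTCCACATTTGGGCGTACGTGCAGGTCCAATATCTC-3'

Forward primer CTAGAGTCTTTAGAGT is found on the top strand at positions 1–16.
Reverse complement of the reverse primer: GTGCAGGTCCAATATCTC. This occurs on the top strand at positions 43–60.
The product is the template from position 1 through 60 (60 bp).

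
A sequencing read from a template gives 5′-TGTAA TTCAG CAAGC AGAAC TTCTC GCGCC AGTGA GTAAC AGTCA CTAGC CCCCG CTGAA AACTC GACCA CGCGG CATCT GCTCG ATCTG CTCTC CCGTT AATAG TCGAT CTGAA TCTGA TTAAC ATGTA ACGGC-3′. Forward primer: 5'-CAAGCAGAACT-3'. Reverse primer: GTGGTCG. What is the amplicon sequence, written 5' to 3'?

The forward primer matches the template at positions 11–21.
Taking the reverse complement of GTGGTCG gives CGACCAC, found at positions 65–71 on the template; the primer anneals here to the top strand with its 3' end pointing upstream.
The product is the template from position 11 through 71 (61 bp).

5'-CAAGCAGAACTTCTCGCGCCAGTGAGTAACAGTCACTAGCCCCCGCTGAAAACTCGACCAC-3'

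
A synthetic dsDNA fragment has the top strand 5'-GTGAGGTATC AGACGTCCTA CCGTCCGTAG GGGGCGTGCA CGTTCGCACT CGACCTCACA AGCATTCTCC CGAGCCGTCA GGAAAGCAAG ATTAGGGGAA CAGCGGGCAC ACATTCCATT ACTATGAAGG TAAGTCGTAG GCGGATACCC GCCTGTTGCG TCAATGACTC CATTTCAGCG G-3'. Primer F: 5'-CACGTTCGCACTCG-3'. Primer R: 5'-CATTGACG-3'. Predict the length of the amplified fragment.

128 bp

Forward primer CACGTTCGCACTCG is found on the top strand at positions 39–52.
The reverse primer's reverse complement is CGTCAATG, which matches the template at positions 159–166.
Amplicon spans positions 39–166: 128 bp.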